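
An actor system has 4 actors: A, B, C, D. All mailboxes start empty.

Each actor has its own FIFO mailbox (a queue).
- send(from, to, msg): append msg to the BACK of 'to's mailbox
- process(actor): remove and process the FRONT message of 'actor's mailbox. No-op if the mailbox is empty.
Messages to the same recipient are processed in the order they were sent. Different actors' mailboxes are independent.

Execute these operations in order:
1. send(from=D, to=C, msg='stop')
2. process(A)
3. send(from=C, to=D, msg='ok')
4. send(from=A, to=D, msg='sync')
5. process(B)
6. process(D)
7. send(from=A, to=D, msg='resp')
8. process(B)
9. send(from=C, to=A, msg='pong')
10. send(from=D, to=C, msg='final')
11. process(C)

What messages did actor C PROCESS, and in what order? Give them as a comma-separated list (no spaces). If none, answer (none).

After 1 (send(from=D, to=C, msg='stop')): A:[] B:[] C:[stop] D:[]
After 2 (process(A)): A:[] B:[] C:[stop] D:[]
After 3 (send(from=C, to=D, msg='ok')): A:[] B:[] C:[stop] D:[ok]
After 4 (send(from=A, to=D, msg='sync')): A:[] B:[] C:[stop] D:[ok,sync]
After 5 (process(B)): A:[] B:[] C:[stop] D:[ok,sync]
After 6 (process(D)): A:[] B:[] C:[stop] D:[sync]
After 7 (send(from=A, to=D, msg='resp')): A:[] B:[] C:[stop] D:[sync,resp]
After 8 (process(B)): A:[] B:[] C:[stop] D:[sync,resp]
After 9 (send(from=C, to=A, msg='pong')): A:[pong] B:[] C:[stop] D:[sync,resp]
After 10 (send(from=D, to=C, msg='final')): A:[pong] B:[] C:[stop,final] D:[sync,resp]
After 11 (process(C)): A:[pong] B:[] C:[final] D:[sync,resp]

Answer: stop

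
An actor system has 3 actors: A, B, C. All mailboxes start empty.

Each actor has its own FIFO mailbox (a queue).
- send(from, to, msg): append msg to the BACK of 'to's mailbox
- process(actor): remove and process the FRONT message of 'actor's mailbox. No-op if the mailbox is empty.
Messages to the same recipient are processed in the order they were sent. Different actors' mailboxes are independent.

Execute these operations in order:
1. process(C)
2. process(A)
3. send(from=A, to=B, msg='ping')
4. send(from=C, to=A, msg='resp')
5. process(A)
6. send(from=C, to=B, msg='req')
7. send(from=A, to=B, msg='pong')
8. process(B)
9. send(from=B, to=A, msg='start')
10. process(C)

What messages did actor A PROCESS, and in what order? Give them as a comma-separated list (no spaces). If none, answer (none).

After 1 (process(C)): A:[] B:[] C:[]
After 2 (process(A)): A:[] B:[] C:[]
After 3 (send(from=A, to=B, msg='ping')): A:[] B:[ping] C:[]
After 4 (send(from=C, to=A, msg='resp')): A:[resp] B:[ping] C:[]
After 5 (process(A)): A:[] B:[ping] C:[]
After 6 (send(from=C, to=B, msg='req')): A:[] B:[ping,req] C:[]
After 7 (send(from=A, to=B, msg='pong')): A:[] B:[ping,req,pong] C:[]
After 8 (process(B)): A:[] B:[req,pong] C:[]
After 9 (send(from=B, to=A, msg='start')): A:[start] B:[req,pong] C:[]
After 10 (process(C)): A:[start] B:[req,pong] C:[]

Answer: resp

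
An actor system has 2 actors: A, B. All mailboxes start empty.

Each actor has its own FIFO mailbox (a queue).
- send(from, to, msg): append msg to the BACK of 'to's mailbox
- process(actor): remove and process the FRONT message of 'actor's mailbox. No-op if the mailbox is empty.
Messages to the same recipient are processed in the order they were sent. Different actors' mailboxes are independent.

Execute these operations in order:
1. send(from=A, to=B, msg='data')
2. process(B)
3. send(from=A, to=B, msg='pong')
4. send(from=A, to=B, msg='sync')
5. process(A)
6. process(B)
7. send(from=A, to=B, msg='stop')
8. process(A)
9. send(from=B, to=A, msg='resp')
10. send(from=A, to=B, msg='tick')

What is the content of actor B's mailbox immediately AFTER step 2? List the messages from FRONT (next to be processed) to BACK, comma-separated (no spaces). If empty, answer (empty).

After 1 (send(from=A, to=B, msg='data')): A:[] B:[data]
After 2 (process(B)): A:[] B:[]

(empty)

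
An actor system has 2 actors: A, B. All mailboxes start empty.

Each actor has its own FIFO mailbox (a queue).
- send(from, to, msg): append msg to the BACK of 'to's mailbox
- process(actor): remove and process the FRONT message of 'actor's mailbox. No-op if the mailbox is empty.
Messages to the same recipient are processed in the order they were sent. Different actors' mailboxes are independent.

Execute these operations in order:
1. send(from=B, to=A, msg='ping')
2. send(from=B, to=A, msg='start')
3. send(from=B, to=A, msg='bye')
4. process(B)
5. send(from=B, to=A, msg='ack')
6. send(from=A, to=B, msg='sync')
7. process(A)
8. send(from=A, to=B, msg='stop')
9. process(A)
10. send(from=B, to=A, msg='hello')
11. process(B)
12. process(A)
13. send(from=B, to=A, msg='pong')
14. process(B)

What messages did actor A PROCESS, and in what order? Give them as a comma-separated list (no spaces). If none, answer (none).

Answer: ping,start,bye

Derivation:
After 1 (send(from=B, to=A, msg='ping')): A:[ping] B:[]
After 2 (send(from=B, to=A, msg='start')): A:[ping,start] B:[]
After 3 (send(from=B, to=A, msg='bye')): A:[ping,start,bye] B:[]
After 4 (process(B)): A:[ping,start,bye] B:[]
After 5 (send(from=B, to=A, msg='ack')): A:[ping,start,bye,ack] B:[]
After 6 (send(from=A, to=B, msg='sync')): A:[ping,start,bye,ack] B:[sync]
After 7 (process(A)): A:[start,bye,ack] B:[sync]
After 8 (send(from=A, to=B, msg='stop')): A:[start,bye,ack] B:[sync,stop]
After 9 (process(A)): A:[bye,ack] B:[sync,stop]
After 10 (send(from=B, to=A, msg='hello')): A:[bye,ack,hello] B:[sync,stop]
After 11 (process(B)): A:[bye,ack,hello] B:[stop]
After 12 (process(A)): A:[ack,hello] B:[stop]
After 13 (send(from=B, to=A, msg='pong')): A:[ack,hello,pong] B:[stop]
After 14 (process(B)): A:[ack,hello,pong] B:[]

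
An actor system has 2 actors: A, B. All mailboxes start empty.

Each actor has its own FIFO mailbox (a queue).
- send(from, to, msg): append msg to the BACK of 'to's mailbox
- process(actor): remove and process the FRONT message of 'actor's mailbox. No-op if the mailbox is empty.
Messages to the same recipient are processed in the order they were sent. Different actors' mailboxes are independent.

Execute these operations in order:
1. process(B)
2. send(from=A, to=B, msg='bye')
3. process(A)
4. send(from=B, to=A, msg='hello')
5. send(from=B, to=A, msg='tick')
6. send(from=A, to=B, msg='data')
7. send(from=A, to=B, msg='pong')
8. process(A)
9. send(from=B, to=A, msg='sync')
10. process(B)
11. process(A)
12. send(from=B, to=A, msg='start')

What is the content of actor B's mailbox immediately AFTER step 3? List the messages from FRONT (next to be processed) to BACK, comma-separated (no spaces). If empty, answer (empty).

After 1 (process(B)): A:[] B:[]
After 2 (send(from=A, to=B, msg='bye')): A:[] B:[bye]
After 3 (process(A)): A:[] B:[bye]

bye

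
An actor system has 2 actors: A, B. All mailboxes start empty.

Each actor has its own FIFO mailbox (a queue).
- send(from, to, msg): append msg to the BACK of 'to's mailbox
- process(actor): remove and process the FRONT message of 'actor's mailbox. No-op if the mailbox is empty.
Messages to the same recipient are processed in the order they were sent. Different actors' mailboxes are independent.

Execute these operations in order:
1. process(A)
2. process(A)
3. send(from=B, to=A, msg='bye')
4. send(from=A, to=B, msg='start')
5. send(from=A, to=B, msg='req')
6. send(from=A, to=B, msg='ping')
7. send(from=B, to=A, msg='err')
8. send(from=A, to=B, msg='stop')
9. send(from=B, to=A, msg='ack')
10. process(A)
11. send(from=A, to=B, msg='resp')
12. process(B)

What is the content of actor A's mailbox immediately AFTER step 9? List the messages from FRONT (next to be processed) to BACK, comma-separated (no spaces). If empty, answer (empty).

After 1 (process(A)): A:[] B:[]
After 2 (process(A)): A:[] B:[]
After 3 (send(from=B, to=A, msg='bye')): A:[bye] B:[]
After 4 (send(from=A, to=B, msg='start')): A:[bye] B:[start]
After 5 (send(from=A, to=B, msg='req')): A:[bye] B:[start,req]
After 6 (send(from=A, to=B, msg='ping')): A:[bye] B:[start,req,ping]
After 7 (send(from=B, to=A, msg='err')): A:[bye,err] B:[start,req,ping]
After 8 (send(from=A, to=B, msg='stop')): A:[bye,err] B:[start,req,ping,stop]
After 9 (send(from=B, to=A, msg='ack')): A:[bye,err,ack] B:[start,req,ping,stop]

bye,err,ack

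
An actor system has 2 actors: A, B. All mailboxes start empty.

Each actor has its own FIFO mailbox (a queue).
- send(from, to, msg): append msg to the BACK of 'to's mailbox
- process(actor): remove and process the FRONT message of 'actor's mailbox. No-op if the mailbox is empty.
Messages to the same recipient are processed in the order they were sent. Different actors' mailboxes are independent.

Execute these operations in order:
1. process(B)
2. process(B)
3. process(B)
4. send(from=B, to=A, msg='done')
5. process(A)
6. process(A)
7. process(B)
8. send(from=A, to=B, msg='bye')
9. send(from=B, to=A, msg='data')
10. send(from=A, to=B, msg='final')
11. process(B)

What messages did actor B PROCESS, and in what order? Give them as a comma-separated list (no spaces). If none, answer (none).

Answer: bye

Derivation:
After 1 (process(B)): A:[] B:[]
After 2 (process(B)): A:[] B:[]
After 3 (process(B)): A:[] B:[]
After 4 (send(from=B, to=A, msg='done')): A:[done] B:[]
After 5 (process(A)): A:[] B:[]
After 6 (process(A)): A:[] B:[]
After 7 (process(B)): A:[] B:[]
After 8 (send(from=A, to=B, msg='bye')): A:[] B:[bye]
After 9 (send(from=B, to=A, msg='data')): A:[data] B:[bye]
After 10 (send(from=A, to=B, msg='final')): A:[data] B:[bye,final]
After 11 (process(B)): A:[data] B:[final]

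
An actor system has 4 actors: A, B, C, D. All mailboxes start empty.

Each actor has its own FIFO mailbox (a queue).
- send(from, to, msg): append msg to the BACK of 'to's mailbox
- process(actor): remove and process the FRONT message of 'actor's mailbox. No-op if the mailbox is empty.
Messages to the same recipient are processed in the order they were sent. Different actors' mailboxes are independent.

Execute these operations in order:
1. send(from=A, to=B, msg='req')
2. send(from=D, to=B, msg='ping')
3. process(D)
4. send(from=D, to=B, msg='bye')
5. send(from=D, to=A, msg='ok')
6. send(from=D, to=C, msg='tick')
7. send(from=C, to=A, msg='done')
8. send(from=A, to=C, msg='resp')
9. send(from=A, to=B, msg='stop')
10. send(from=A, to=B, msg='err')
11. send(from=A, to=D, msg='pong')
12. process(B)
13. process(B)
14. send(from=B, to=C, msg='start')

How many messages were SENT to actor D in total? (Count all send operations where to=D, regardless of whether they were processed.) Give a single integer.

Answer: 1

Derivation:
After 1 (send(from=A, to=B, msg='req')): A:[] B:[req] C:[] D:[]
After 2 (send(from=D, to=B, msg='ping')): A:[] B:[req,ping] C:[] D:[]
After 3 (process(D)): A:[] B:[req,ping] C:[] D:[]
After 4 (send(from=D, to=B, msg='bye')): A:[] B:[req,ping,bye] C:[] D:[]
After 5 (send(from=D, to=A, msg='ok')): A:[ok] B:[req,ping,bye] C:[] D:[]
After 6 (send(from=D, to=C, msg='tick')): A:[ok] B:[req,ping,bye] C:[tick] D:[]
After 7 (send(from=C, to=A, msg='done')): A:[ok,done] B:[req,ping,bye] C:[tick] D:[]
After 8 (send(from=A, to=C, msg='resp')): A:[ok,done] B:[req,ping,bye] C:[tick,resp] D:[]
After 9 (send(from=A, to=B, msg='stop')): A:[ok,done] B:[req,ping,bye,stop] C:[tick,resp] D:[]
After 10 (send(from=A, to=B, msg='err')): A:[ok,done] B:[req,ping,bye,stop,err] C:[tick,resp] D:[]
After 11 (send(from=A, to=D, msg='pong')): A:[ok,done] B:[req,ping,bye,stop,err] C:[tick,resp] D:[pong]
After 12 (process(B)): A:[ok,done] B:[ping,bye,stop,err] C:[tick,resp] D:[pong]
After 13 (process(B)): A:[ok,done] B:[bye,stop,err] C:[tick,resp] D:[pong]
After 14 (send(from=B, to=C, msg='start')): A:[ok,done] B:[bye,stop,err] C:[tick,resp,start] D:[pong]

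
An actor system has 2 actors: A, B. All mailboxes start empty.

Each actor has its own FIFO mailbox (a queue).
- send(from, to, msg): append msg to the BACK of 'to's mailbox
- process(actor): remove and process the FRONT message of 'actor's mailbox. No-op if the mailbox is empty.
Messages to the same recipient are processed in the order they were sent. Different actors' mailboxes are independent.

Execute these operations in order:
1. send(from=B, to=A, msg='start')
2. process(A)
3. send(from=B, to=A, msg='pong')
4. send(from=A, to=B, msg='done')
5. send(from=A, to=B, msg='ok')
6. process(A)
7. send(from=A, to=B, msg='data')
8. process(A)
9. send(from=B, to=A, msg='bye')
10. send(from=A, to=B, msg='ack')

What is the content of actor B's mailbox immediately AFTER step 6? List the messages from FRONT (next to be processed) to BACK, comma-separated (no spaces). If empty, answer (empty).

After 1 (send(from=B, to=A, msg='start')): A:[start] B:[]
After 2 (process(A)): A:[] B:[]
After 3 (send(from=B, to=A, msg='pong')): A:[pong] B:[]
After 4 (send(from=A, to=B, msg='done')): A:[pong] B:[done]
After 5 (send(from=A, to=B, msg='ok')): A:[pong] B:[done,ok]
After 6 (process(A)): A:[] B:[done,ok]

done,ok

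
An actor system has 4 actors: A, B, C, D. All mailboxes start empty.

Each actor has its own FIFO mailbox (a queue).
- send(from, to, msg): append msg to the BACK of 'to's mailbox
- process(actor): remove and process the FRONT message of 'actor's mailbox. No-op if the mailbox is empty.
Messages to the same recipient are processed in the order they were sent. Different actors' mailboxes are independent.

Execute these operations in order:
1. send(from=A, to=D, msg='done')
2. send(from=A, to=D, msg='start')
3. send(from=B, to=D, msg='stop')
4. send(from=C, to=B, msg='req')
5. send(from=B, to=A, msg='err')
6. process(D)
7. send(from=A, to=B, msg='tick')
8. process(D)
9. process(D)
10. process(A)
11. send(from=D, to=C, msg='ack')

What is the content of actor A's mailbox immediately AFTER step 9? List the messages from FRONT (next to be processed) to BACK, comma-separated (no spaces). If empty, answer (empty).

After 1 (send(from=A, to=D, msg='done')): A:[] B:[] C:[] D:[done]
After 2 (send(from=A, to=D, msg='start')): A:[] B:[] C:[] D:[done,start]
After 3 (send(from=B, to=D, msg='stop')): A:[] B:[] C:[] D:[done,start,stop]
After 4 (send(from=C, to=B, msg='req')): A:[] B:[req] C:[] D:[done,start,stop]
After 5 (send(from=B, to=A, msg='err')): A:[err] B:[req] C:[] D:[done,start,stop]
After 6 (process(D)): A:[err] B:[req] C:[] D:[start,stop]
After 7 (send(from=A, to=B, msg='tick')): A:[err] B:[req,tick] C:[] D:[start,stop]
After 8 (process(D)): A:[err] B:[req,tick] C:[] D:[stop]
After 9 (process(D)): A:[err] B:[req,tick] C:[] D:[]

err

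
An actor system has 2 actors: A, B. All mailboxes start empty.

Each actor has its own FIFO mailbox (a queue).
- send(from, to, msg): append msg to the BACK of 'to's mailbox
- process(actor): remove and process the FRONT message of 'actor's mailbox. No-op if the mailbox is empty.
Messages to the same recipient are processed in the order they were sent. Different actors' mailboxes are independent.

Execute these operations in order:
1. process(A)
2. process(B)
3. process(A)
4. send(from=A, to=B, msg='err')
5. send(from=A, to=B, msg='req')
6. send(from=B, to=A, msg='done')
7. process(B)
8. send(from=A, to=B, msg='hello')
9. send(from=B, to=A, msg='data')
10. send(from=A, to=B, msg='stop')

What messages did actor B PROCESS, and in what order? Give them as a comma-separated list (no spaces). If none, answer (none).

After 1 (process(A)): A:[] B:[]
After 2 (process(B)): A:[] B:[]
After 3 (process(A)): A:[] B:[]
After 4 (send(from=A, to=B, msg='err')): A:[] B:[err]
After 5 (send(from=A, to=B, msg='req')): A:[] B:[err,req]
After 6 (send(from=B, to=A, msg='done')): A:[done] B:[err,req]
After 7 (process(B)): A:[done] B:[req]
After 8 (send(from=A, to=B, msg='hello')): A:[done] B:[req,hello]
After 9 (send(from=B, to=A, msg='data')): A:[done,data] B:[req,hello]
After 10 (send(from=A, to=B, msg='stop')): A:[done,data] B:[req,hello,stop]

Answer: err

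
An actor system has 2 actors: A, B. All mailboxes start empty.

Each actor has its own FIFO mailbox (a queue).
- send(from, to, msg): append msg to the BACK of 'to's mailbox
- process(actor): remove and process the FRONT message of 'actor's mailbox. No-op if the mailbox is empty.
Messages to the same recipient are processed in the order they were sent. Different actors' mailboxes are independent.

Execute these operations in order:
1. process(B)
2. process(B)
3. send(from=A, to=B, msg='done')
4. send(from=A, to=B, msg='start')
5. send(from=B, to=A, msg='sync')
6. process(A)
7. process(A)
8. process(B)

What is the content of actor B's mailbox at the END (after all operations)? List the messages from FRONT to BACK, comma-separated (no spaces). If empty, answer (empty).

Answer: start

Derivation:
After 1 (process(B)): A:[] B:[]
After 2 (process(B)): A:[] B:[]
After 3 (send(from=A, to=B, msg='done')): A:[] B:[done]
After 4 (send(from=A, to=B, msg='start')): A:[] B:[done,start]
After 5 (send(from=B, to=A, msg='sync')): A:[sync] B:[done,start]
After 6 (process(A)): A:[] B:[done,start]
After 7 (process(A)): A:[] B:[done,start]
After 8 (process(B)): A:[] B:[start]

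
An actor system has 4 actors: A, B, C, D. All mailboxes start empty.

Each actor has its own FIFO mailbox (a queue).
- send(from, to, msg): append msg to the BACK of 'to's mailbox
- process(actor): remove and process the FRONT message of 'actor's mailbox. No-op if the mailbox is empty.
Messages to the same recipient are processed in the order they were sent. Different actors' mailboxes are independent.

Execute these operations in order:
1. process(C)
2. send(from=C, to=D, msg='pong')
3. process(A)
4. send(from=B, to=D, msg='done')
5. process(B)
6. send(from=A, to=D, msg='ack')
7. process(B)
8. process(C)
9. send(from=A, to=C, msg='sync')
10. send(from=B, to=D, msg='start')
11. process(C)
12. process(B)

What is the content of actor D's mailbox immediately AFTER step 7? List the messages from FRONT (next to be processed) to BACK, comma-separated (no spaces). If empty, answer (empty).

After 1 (process(C)): A:[] B:[] C:[] D:[]
After 2 (send(from=C, to=D, msg='pong')): A:[] B:[] C:[] D:[pong]
After 3 (process(A)): A:[] B:[] C:[] D:[pong]
After 4 (send(from=B, to=D, msg='done')): A:[] B:[] C:[] D:[pong,done]
After 5 (process(B)): A:[] B:[] C:[] D:[pong,done]
After 6 (send(from=A, to=D, msg='ack')): A:[] B:[] C:[] D:[pong,done,ack]
After 7 (process(B)): A:[] B:[] C:[] D:[pong,done,ack]

pong,done,ack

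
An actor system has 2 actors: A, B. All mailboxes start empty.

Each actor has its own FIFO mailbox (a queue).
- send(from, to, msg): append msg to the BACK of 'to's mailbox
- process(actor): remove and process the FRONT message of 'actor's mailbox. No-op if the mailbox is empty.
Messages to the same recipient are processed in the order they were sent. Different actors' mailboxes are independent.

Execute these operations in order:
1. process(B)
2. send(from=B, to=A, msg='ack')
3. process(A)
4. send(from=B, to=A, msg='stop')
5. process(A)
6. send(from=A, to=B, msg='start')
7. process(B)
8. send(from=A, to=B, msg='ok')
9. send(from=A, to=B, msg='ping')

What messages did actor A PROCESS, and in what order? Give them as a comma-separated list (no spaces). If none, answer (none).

Answer: ack,stop

Derivation:
After 1 (process(B)): A:[] B:[]
After 2 (send(from=B, to=A, msg='ack')): A:[ack] B:[]
After 3 (process(A)): A:[] B:[]
After 4 (send(from=B, to=A, msg='stop')): A:[stop] B:[]
After 5 (process(A)): A:[] B:[]
After 6 (send(from=A, to=B, msg='start')): A:[] B:[start]
After 7 (process(B)): A:[] B:[]
After 8 (send(from=A, to=B, msg='ok')): A:[] B:[ok]
After 9 (send(from=A, to=B, msg='ping')): A:[] B:[ok,ping]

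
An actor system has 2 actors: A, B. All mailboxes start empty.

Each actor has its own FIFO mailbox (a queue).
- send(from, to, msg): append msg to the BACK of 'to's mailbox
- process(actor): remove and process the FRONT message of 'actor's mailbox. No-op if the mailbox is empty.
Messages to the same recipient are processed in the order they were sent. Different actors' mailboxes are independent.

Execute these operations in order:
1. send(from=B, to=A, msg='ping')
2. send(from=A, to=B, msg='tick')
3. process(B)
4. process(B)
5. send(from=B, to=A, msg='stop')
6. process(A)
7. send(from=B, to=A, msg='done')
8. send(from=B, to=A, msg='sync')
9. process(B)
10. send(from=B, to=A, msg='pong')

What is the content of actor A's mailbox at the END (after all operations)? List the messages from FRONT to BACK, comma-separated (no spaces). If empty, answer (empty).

After 1 (send(from=B, to=A, msg='ping')): A:[ping] B:[]
After 2 (send(from=A, to=B, msg='tick')): A:[ping] B:[tick]
After 3 (process(B)): A:[ping] B:[]
After 4 (process(B)): A:[ping] B:[]
After 5 (send(from=B, to=A, msg='stop')): A:[ping,stop] B:[]
After 6 (process(A)): A:[stop] B:[]
After 7 (send(from=B, to=A, msg='done')): A:[stop,done] B:[]
After 8 (send(from=B, to=A, msg='sync')): A:[stop,done,sync] B:[]
After 9 (process(B)): A:[stop,done,sync] B:[]
After 10 (send(from=B, to=A, msg='pong')): A:[stop,done,sync,pong] B:[]

Answer: stop,done,sync,pong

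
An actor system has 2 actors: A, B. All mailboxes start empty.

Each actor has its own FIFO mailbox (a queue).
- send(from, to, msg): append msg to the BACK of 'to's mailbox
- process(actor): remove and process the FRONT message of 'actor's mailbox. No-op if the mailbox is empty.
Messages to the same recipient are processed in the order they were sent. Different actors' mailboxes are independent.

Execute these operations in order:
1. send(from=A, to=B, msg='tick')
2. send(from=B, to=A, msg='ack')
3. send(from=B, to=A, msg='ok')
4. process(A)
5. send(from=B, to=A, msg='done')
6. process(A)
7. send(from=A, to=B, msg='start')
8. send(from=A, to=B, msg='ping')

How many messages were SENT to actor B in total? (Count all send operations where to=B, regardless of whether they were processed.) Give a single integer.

Answer: 3

Derivation:
After 1 (send(from=A, to=B, msg='tick')): A:[] B:[tick]
After 2 (send(from=B, to=A, msg='ack')): A:[ack] B:[tick]
After 3 (send(from=B, to=A, msg='ok')): A:[ack,ok] B:[tick]
After 4 (process(A)): A:[ok] B:[tick]
After 5 (send(from=B, to=A, msg='done')): A:[ok,done] B:[tick]
After 6 (process(A)): A:[done] B:[tick]
After 7 (send(from=A, to=B, msg='start')): A:[done] B:[tick,start]
After 8 (send(from=A, to=B, msg='ping')): A:[done] B:[tick,start,ping]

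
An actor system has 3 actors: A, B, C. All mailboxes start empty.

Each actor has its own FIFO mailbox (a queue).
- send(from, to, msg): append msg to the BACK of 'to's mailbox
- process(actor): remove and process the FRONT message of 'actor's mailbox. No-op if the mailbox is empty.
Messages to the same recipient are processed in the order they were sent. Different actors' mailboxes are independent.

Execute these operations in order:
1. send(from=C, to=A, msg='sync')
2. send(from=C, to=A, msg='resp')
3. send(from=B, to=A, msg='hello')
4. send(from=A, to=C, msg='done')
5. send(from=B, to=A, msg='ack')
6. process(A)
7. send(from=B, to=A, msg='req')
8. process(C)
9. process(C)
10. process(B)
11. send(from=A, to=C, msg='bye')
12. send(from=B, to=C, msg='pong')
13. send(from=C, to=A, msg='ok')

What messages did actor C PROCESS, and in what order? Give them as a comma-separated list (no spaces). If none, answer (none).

After 1 (send(from=C, to=A, msg='sync')): A:[sync] B:[] C:[]
After 2 (send(from=C, to=A, msg='resp')): A:[sync,resp] B:[] C:[]
After 3 (send(from=B, to=A, msg='hello')): A:[sync,resp,hello] B:[] C:[]
After 4 (send(from=A, to=C, msg='done')): A:[sync,resp,hello] B:[] C:[done]
After 5 (send(from=B, to=A, msg='ack')): A:[sync,resp,hello,ack] B:[] C:[done]
After 6 (process(A)): A:[resp,hello,ack] B:[] C:[done]
After 7 (send(from=B, to=A, msg='req')): A:[resp,hello,ack,req] B:[] C:[done]
After 8 (process(C)): A:[resp,hello,ack,req] B:[] C:[]
After 9 (process(C)): A:[resp,hello,ack,req] B:[] C:[]
After 10 (process(B)): A:[resp,hello,ack,req] B:[] C:[]
After 11 (send(from=A, to=C, msg='bye')): A:[resp,hello,ack,req] B:[] C:[bye]
After 12 (send(from=B, to=C, msg='pong')): A:[resp,hello,ack,req] B:[] C:[bye,pong]
After 13 (send(from=C, to=A, msg='ok')): A:[resp,hello,ack,req,ok] B:[] C:[bye,pong]

Answer: done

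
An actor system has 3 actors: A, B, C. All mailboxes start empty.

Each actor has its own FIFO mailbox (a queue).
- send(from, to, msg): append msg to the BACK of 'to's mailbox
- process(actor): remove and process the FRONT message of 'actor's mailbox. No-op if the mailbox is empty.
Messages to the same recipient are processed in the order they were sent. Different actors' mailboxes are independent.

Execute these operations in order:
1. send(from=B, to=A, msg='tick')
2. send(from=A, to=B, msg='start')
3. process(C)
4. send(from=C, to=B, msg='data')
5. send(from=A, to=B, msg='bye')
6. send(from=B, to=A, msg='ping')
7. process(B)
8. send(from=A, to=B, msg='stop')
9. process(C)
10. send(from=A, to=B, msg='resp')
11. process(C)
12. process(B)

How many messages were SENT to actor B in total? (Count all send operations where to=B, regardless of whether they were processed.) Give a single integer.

Answer: 5

Derivation:
After 1 (send(from=B, to=A, msg='tick')): A:[tick] B:[] C:[]
After 2 (send(from=A, to=B, msg='start')): A:[tick] B:[start] C:[]
After 3 (process(C)): A:[tick] B:[start] C:[]
After 4 (send(from=C, to=B, msg='data')): A:[tick] B:[start,data] C:[]
After 5 (send(from=A, to=B, msg='bye')): A:[tick] B:[start,data,bye] C:[]
After 6 (send(from=B, to=A, msg='ping')): A:[tick,ping] B:[start,data,bye] C:[]
After 7 (process(B)): A:[tick,ping] B:[data,bye] C:[]
After 8 (send(from=A, to=B, msg='stop')): A:[tick,ping] B:[data,bye,stop] C:[]
After 9 (process(C)): A:[tick,ping] B:[data,bye,stop] C:[]
After 10 (send(from=A, to=B, msg='resp')): A:[tick,ping] B:[data,bye,stop,resp] C:[]
After 11 (process(C)): A:[tick,ping] B:[data,bye,stop,resp] C:[]
After 12 (process(B)): A:[tick,ping] B:[bye,stop,resp] C:[]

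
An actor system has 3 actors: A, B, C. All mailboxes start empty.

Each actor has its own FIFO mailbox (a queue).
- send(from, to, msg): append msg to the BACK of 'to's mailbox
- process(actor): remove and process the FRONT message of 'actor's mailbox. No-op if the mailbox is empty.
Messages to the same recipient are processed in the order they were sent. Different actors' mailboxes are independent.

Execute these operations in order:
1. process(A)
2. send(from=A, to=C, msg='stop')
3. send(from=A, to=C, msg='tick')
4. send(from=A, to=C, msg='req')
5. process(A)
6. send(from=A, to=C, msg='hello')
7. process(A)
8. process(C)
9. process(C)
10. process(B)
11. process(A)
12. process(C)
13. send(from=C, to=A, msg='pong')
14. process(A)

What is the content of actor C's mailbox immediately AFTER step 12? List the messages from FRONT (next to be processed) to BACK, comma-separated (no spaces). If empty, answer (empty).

After 1 (process(A)): A:[] B:[] C:[]
After 2 (send(from=A, to=C, msg='stop')): A:[] B:[] C:[stop]
After 3 (send(from=A, to=C, msg='tick')): A:[] B:[] C:[stop,tick]
After 4 (send(from=A, to=C, msg='req')): A:[] B:[] C:[stop,tick,req]
After 5 (process(A)): A:[] B:[] C:[stop,tick,req]
After 6 (send(from=A, to=C, msg='hello')): A:[] B:[] C:[stop,tick,req,hello]
After 7 (process(A)): A:[] B:[] C:[stop,tick,req,hello]
After 8 (process(C)): A:[] B:[] C:[tick,req,hello]
After 9 (process(C)): A:[] B:[] C:[req,hello]
After 10 (process(B)): A:[] B:[] C:[req,hello]
After 11 (process(A)): A:[] B:[] C:[req,hello]
After 12 (process(C)): A:[] B:[] C:[hello]

hello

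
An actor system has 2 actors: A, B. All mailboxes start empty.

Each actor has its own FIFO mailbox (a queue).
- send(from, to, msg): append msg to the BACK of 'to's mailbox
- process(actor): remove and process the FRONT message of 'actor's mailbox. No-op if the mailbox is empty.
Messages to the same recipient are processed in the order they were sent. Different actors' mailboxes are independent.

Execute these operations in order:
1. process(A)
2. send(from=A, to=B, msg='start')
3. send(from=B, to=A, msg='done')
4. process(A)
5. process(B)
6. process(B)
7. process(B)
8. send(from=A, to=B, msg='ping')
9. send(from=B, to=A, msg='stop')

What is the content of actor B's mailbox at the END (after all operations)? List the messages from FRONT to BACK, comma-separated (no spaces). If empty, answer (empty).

Answer: ping

Derivation:
After 1 (process(A)): A:[] B:[]
After 2 (send(from=A, to=B, msg='start')): A:[] B:[start]
After 3 (send(from=B, to=A, msg='done')): A:[done] B:[start]
After 4 (process(A)): A:[] B:[start]
After 5 (process(B)): A:[] B:[]
After 6 (process(B)): A:[] B:[]
After 7 (process(B)): A:[] B:[]
After 8 (send(from=A, to=B, msg='ping')): A:[] B:[ping]
After 9 (send(from=B, to=A, msg='stop')): A:[stop] B:[ping]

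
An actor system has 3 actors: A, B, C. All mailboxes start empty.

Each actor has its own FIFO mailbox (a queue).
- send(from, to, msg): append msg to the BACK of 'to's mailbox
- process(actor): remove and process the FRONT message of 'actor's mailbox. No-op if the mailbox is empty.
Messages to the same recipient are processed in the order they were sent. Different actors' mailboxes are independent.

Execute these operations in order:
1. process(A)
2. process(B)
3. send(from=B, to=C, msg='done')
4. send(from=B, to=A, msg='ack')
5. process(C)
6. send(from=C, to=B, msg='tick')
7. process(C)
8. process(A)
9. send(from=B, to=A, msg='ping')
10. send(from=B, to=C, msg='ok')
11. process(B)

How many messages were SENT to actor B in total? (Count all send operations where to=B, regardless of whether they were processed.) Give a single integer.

Answer: 1

Derivation:
After 1 (process(A)): A:[] B:[] C:[]
After 2 (process(B)): A:[] B:[] C:[]
After 3 (send(from=B, to=C, msg='done')): A:[] B:[] C:[done]
After 4 (send(from=B, to=A, msg='ack')): A:[ack] B:[] C:[done]
After 5 (process(C)): A:[ack] B:[] C:[]
After 6 (send(from=C, to=B, msg='tick')): A:[ack] B:[tick] C:[]
After 7 (process(C)): A:[ack] B:[tick] C:[]
After 8 (process(A)): A:[] B:[tick] C:[]
After 9 (send(from=B, to=A, msg='ping')): A:[ping] B:[tick] C:[]
After 10 (send(from=B, to=C, msg='ok')): A:[ping] B:[tick] C:[ok]
After 11 (process(B)): A:[ping] B:[] C:[ok]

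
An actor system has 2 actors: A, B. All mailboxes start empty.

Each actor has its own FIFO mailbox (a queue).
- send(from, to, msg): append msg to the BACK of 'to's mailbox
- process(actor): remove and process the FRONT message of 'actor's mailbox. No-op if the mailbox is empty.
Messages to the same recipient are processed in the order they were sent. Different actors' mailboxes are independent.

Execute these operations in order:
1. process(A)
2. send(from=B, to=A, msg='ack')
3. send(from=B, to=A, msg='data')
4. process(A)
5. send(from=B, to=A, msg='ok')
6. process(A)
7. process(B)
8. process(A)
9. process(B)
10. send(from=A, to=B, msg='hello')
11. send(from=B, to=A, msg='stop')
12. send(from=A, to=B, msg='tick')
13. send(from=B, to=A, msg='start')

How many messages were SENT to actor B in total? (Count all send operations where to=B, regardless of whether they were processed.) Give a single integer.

Answer: 2

Derivation:
After 1 (process(A)): A:[] B:[]
After 2 (send(from=B, to=A, msg='ack')): A:[ack] B:[]
After 3 (send(from=B, to=A, msg='data')): A:[ack,data] B:[]
After 4 (process(A)): A:[data] B:[]
After 5 (send(from=B, to=A, msg='ok')): A:[data,ok] B:[]
After 6 (process(A)): A:[ok] B:[]
After 7 (process(B)): A:[ok] B:[]
After 8 (process(A)): A:[] B:[]
After 9 (process(B)): A:[] B:[]
After 10 (send(from=A, to=B, msg='hello')): A:[] B:[hello]
After 11 (send(from=B, to=A, msg='stop')): A:[stop] B:[hello]
After 12 (send(from=A, to=B, msg='tick')): A:[stop] B:[hello,tick]
After 13 (send(from=B, to=A, msg='start')): A:[stop,start] B:[hello,tick]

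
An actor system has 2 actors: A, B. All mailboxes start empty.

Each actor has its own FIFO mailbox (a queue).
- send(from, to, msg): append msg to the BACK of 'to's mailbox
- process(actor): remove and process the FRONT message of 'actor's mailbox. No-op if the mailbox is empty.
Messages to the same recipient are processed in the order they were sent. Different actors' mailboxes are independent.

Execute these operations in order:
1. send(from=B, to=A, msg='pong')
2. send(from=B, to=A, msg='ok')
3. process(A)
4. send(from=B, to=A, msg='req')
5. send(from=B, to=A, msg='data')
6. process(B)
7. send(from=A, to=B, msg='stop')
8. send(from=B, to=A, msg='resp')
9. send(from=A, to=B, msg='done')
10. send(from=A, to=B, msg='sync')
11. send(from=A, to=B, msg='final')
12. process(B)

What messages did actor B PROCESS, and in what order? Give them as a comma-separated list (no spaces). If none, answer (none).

After 1 (send(from=B, to=A, msg='pong')): A:[pong] B:[]
After 2 (send(from=B, to=A, msg='ok')): A:[pong,ok] B:[]
After 3 (process(A)): A:[ok] B:[]
After 4 (send(from=B, to=A, msg='req')): A:[ok,req] B:[]
After 5 (send(from=B, to=A, msg='data')): A:[ok,req,data] B:[]
After 6 (process(B)): A:[ok,req,data] B:[]
After 7 (send(from=A, to=B, msg='stop')): A:[ok,req,data] B:[stop]
After 8 (send(from=B, to=A, msg='resp')): A:[ok,req,data,resp] B:[stop]
After 9 (send(from=A, to=B, msg='done')): A:[ok,req,data,resp] B:[stop,done]
After 10 (send(from=A, to=B, msg='sync')): A:[ok,req,data,resp] B:[stop,done,sync]
After 11 (send(from=A, to=B, msg='final')): A:[ok,req,data,resp] B:[stop,done,sync,final]
After 12 (process(B)): A:[ok,req,data,resp] B:[done,sync,final]

Answer: stop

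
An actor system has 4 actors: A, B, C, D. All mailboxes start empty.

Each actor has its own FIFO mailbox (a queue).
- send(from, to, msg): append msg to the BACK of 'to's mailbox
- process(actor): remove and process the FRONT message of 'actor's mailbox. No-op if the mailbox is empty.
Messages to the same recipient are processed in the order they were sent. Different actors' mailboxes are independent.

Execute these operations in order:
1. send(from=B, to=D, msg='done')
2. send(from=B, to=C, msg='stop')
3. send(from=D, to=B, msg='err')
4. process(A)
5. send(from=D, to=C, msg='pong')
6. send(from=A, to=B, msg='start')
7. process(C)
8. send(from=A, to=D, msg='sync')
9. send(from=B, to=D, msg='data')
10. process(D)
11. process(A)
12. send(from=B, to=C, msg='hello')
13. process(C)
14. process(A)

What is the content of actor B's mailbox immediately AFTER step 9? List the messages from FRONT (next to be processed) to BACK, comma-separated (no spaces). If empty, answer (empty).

After 1 (send(from=B, to=D, msg='done')): A:[] B:[] C:[] D:[done]
After 2 (send(from=B, to=C, msg='stop')): A:[] B:[] C:[stop] D:[done]
After 3 (send(from=D, to=B, msg='err')): A:[] B:[err] C:[stop] D:[done]
After 4 (process(A)): A:[] B:[err] C:[stop] D:[done]
After 5 (send(from=D, to=C, msg='pong')): A:[] B:[err] C:[stop,pong] D:[done]
After 6 (send(from=A, to=B, msg='start')): A:[] B:[err,start] C:[stop,pong] D:[done]
After 7 (process(C)): A:[] B:[err,start] C:[pong] D:[done]
After 8 (send(from=A, to=D, msg='sync')): A:[] B:[err,start] C:[pong] D:[done,sync]
After 9 (send(from=B, to=D, msg='data')): A:[] B:[err,start] C:[pong] D:[done,sync,data]

err,start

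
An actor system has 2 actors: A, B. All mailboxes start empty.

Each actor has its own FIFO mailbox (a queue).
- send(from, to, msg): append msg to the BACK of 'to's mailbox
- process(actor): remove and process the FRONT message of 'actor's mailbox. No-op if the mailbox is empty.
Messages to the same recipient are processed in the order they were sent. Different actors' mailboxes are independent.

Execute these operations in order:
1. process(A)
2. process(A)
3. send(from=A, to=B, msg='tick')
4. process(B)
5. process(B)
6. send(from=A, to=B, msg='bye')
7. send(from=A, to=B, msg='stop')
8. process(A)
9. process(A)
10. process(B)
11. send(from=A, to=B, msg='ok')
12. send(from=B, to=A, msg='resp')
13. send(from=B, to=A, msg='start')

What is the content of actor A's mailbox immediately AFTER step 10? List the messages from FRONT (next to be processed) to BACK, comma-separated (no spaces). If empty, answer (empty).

After 1 (process(A)): A:[] B:[]
After 2 (process(A)): A:[] B:[]
After 3 (send(from=A, to=B, msg='tick')): A:[] B:[tick]
After 4 (process(B)): A:[] B:[]
After 5 (process(B)): A:[] B:[]
After 6 (send(from=A, to=B, msg='bye')): A:[] B:[bye]
After 7 (send(from=A, to=B, msg='stop')): A:[] B:[bye,stop]
After 8 (process(A)): A:[] B:[bye,stop]
After 9 (process(A)): A:[] B:[bye,stop]
After 10 (process(B)): A:[] B:[stop]

(empty)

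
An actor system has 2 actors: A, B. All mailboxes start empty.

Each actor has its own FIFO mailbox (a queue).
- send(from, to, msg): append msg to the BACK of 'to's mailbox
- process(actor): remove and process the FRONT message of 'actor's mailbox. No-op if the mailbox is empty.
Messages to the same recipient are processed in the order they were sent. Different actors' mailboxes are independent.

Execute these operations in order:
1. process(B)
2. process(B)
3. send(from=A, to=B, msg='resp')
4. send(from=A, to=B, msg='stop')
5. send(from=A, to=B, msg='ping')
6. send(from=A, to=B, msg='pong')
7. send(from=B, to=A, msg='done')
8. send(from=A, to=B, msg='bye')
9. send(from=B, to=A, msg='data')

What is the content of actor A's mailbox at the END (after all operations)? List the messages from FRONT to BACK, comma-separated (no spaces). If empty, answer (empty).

Answer: done,data

Derivation:
After 1 (process(B)): A:[] B:[]
After 2 (process(B)): A:[] B:[]
After 3 (send(from=A, to=B, msg='resp')): A:[] B:[resp]
After 4 (send(from=A, to=B, msg='stop')): A:[] B:[resp,stop]
After 5 (send(from=A, to=B, msg='ping')): A:[] B:[resp,stop,ping]
After 6 (send(from=A, to=B, msg='pong')): A:[] B:[resp,stop,ping,pong]
After 7 (send(from=B, to=A, msg='done')): A:[done] B:[resp,stop,ping,pong]
After 8 (send(from=A, to=B, msg='bye')): A:[done] B:[resp,stop,ping,pong,bye]
After 9 (send(from=B, to=A, msg='data')): A:[done,data] B:[resp,stop,ping,pong,bye]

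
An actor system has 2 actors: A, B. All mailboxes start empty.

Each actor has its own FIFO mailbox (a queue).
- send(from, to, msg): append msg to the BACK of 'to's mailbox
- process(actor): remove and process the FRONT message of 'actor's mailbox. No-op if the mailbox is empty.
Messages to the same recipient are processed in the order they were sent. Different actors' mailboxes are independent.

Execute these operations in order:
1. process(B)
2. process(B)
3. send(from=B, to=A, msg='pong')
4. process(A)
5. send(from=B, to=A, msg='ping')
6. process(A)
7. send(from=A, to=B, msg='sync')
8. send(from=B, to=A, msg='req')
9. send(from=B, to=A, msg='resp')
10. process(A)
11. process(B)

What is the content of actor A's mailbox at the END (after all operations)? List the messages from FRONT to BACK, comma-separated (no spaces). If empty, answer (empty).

Answer: resp

Derivation:
After 1 (process(B)): A:[] B:[]
After 2 (process(B)): A:[] B:[]
After 3 (send(from=B, to=A, msg='pong')): A:[pong] B:[]
After 4 (process(A)): A:[] B:[]
After 5 (send(from=B, to=A, msg='ping')): A:[ping] B:[]
After 6 (process(A)): A:[] B:[]
After 7 (send(from=A, to=B, msg='sync')): A:[] B:[sync]
After 8 (send(from=B, to=A, msg='req')): A:[req] B:[sync]
After 9 (send(from=B, to=A, msg='resp')): A:[req,resp] B:[sync]
After 10 (process(A)): A:[resp] B:[sync]
After 11 (process(B)): A:[resp] B:[]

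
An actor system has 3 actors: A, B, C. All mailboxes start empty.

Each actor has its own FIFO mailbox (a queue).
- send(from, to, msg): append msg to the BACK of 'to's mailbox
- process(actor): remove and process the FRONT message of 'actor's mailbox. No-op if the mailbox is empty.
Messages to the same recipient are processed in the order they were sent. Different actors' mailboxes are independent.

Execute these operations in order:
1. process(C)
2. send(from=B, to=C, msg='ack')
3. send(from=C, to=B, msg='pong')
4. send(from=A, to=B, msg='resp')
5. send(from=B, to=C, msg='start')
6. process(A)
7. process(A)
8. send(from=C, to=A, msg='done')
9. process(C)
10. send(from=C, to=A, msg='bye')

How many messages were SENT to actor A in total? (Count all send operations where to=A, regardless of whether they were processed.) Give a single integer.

After 1 (process(C)): A:[] B:[] C:[]
After 2 (send(from=B, to=C, msg='ack')): A:[] B:[] C:[ack]
After 3 (send(from=C, to=B, msg='pong')): A:[] B:[pong] C:[ack]
After 4 (send(from=A, to=B, msg='resp')): A:[] B:[pong,resp] C:[ack]
After 5 (send(from=B, to=C, msg='start')): A:[] B:[pong,resp] C:[ack,start]
After 6 (process(A)): A:[] B:[pong,resp] C:[ack,start]
After 7 (process(A)): A:[] B:[pong,resp] C:[ack,start]
After 8 (send(from=C, to=A, msg='done')): A:[done] B:[pong,resp] C:[ack,start]
After 9 (process(C)): A:[done] B:[pong,resp] C:[start]
After 10 (send(from=C, to=A, msg='bye')): A:[done,bye] B:[pong,resp] C:[start]

Answer: 2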